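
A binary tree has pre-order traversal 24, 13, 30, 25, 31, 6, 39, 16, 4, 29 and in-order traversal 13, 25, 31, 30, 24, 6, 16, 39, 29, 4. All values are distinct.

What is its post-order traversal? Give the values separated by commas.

31, 25, 30, 13, 16, 29, 4, 39, 6, 24

The first element of pre-order is the root; it splits in-order into left and right subtrees.
Root 24: left subtree has 4 nodes {13, 25, 31, 30}, right has 5 {6, 16, 39, 29, 4}.
  Root 13: left subtree has 0 nodes { }, right has 3 {25, 31, 30}.
    Root 30: left subtree has 2 nodes {25, 31}, right has 0 { }.
      Root 25: left subtree has 0 nodes { }, right has 1 {31}.
  Root 6: left subtree has 0 nodes { }, right has 4 {16, 39, 29, 4}.
    Root 39: left subtree has 1 node {16}, right has 2 {29, 4}.
      Root 4: left subtree has 1 node {29}, right has 0 { }.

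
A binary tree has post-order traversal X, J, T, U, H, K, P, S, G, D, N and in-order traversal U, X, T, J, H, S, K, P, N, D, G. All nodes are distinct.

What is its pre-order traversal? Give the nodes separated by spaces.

The last element of post-order is the root; it splits in-order into left and right subtrees.
Root N: left subtree has 8 nodes {U, X, T, J, H, S, K, P}, right has 2 {D, G}.
  Root S: left subtree has 5 nodes {U, X, T, J, H}, right has 2 {K, P}.
    Root H: left subtree has 4 nodes {U, X, T, J}, right has 0 { }.
      Root U: left subtree has 0 nodes { }, right has 3 {X, T, J}.
        Root T: left subtree has 1 node {X}, right has 1 {J}.
    Root P: left subtree has 1 node {K}, right has 0 { }.
  Root D: left subtree has 0 nodes { }, right has 1 {G}.

N S H U T X J P K D G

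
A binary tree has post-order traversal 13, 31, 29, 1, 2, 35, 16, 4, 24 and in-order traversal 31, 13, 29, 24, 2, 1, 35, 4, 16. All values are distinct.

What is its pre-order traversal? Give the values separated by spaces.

24 29 31 13 4 35 2 1 16

The last element of post-order is the root; it splits in-order into left and right subtrees.
Root 24: left subtree has 3 nodes {31, 13, 29}, right has 5 {2, 1, 35, 4, 16}.
  Root 29: left subtree has 2 nodes {31, 13}, right has 0 { }.
    Root 31: left subtree has 0 nodes { }, right has 1 {13}.
  Root 4: left subtree has 3 nodes {2, 1, 35}, right has 1 {16}.
    Root 35: left subtree has 2 nodes {2, 1}, right has 0 { }.
      Root 2: left subtree has 0 nodes { }, right has 1 {1}.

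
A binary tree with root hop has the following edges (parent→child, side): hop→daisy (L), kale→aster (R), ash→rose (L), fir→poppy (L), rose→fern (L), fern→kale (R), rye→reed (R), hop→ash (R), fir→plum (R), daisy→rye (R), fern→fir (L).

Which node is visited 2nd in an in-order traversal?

rye

In-order visits the left subtree, then the node, then the right subtree.
At hop: go left to daisy.
  At daisy: no left child.
  Visit daisy.
  At daisy: go right to rye.
    At rye: no left child.
    Visit rye.
    At rye: go right to reed.
      reed is a leaf — visit reed.
Visit hop.
At hop: go right to ash.
  At ash: go left to rose.
    At rose: go left to fern.
      At fern: go left to fir.
        At fir: go left to poppy.
          poppy is a leaf — visit poppy.
        Visit fir.
        At fir: go right to plum.
          plum is a leaf — visit plum.
      Visit fern.
      At fern: go right to kale.
        At kale: no left child.
        Visit kale.
        At kale: go right to aster.
          aster is a leaf — visit aster.
    Visit rose.
    At rose: no right child.
  Visit ash.
  At ash: no right child.
Full in-order sequence: daisy, rye, reed, hop, poppy, fir, plum, fern, kale, aster, rose, ash.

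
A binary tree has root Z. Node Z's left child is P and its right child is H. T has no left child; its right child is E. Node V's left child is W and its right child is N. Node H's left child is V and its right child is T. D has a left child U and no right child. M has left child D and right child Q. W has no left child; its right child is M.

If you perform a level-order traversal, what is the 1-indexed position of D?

Level-order visits nodes level by level from the root, left to right within each level.
Level 0: Z
Level 1: P, H
Level 2: V, T
Level 3: W, N, E
Level 4: M
Level 5: D, Q
Level 6: U
Full level-order sequence: Z, P, H, V, T, W, N, E, M, D, Q, U.

10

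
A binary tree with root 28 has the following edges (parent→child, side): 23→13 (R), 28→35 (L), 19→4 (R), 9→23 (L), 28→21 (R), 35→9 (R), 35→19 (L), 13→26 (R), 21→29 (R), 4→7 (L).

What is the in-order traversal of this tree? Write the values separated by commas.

In-order visits the left subtree, then the node, then the right subtree.
At 28: go left to 35.
  At 35: go left to 19.
    At 19: no left child.
    Visit 19.
    At 19: go right to 4.
      At 4: go left to 7.
        7 is a leaf — visit 7.
      Visit 4.
      At 4: no right child.
  Visit 35.
  At 35: go right to 9.
    At 9: go left to 23.
      At 23: no left child.
      Visit 23.
      At 23: go right to 13.
        At 13: no left child.
        Visit 13.
        At 13: go right to 26.
          26 is a leaf — visit 26.
    Visit 9.
    At 9: no right child.
Visit 28.
At 28: go right to 21.
  At 21: no left child.
  Visit 21.
  At 21: go right to 29.
    29 is a leaf — visit 29.

19, 7, 4, 35, 23, 13, 26, 9, 28, 21, 29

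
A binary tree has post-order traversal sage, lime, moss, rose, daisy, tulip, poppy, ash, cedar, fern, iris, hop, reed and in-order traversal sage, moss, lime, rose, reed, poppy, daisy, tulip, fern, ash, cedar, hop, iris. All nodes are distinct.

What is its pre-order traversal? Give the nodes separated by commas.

The last element of post-order is the root; it splits in-order into left and right subtrees.
Root reed: left subtree has 4 nodes {sage, moss, lime, rose}, right has 8 {poppy, daisy, tulip, fern, ash, cedar, hop, iris}.
  Root rose: left subtree has 3 nodes {sage, moss, lime}, right has 0 { }.
    Root moss: left subtree has 1 node {sage}, right has 1 {lime}.
  Root hop: left subtree has 6 nodes {poppy, daisy, tulip, fern, ash, cedar}, right has 1 {iris}.
    Root fern: left subtree has 3 nodes {poppy, daisy, tulip}, right has 2 {ash, cedar}.
      Root poppy: left subtree has 0 nodes { }, right has 2 {daisy, tulip}.
        Root tulip: left subtree has 1 node {daisy}, right has 0 { }.
      Root cedar: left subtree has 1 node {ash}, right has 0 { }.

reed, rose, moss, sage, lime, hop, fern, poppy, tulip, daisy, cedar, ash, iris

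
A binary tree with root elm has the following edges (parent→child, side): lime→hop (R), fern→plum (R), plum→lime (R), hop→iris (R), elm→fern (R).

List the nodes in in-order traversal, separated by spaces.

In-order visits the left subtree, then the node, then the right subtree.
At elm: no left child.
Visit elm.
At elm: go right to fern.
  At fern: no left child.
  Visit fern.
  At fern: go right to plum.
    At plum: no left child.
    Visit plum.
    At plum: go right to lime.
      At lime: no left child.
      Visit lime.
      At lime: go right to hop.
        At hop: no left child.
        Visit hop.
        At hop: go right to iris.
          iris is a leaf — visit iris.

elm fern plum lime hop iris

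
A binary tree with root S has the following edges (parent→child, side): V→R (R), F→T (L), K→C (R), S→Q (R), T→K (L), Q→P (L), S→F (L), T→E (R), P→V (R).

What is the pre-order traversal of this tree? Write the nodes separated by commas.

Pre-order visits the node, then its left subtree, then its right subtree.
Visit S.
At S: go left to F.
  Visit F.
  At F: go left to T.
    Visit T.
    At T: go left to K.
      Visit K.
      At K: no left child.
      At K: go right to C.
        C is a leaf — visit C.
    At T: go right to E.
      E is a leaf — visit E.
  At F: no right child.
At S: go right to Q.
  Visit Q.
  At Q: go left to P.
    Visit P.
    At P: no left child.
    At P: go right to V.
      Visit V.
      At V: no left child.
      At V: go right to R.
        R is a leaf — visit R.
  At Q: no right child.

S, F, T, K, C, E, Q, P, V, R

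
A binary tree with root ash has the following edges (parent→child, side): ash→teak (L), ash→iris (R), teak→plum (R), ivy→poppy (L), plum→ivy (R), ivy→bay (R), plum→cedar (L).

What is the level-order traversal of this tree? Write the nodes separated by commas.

ash, teak, iris, plum, cedar, ivy, poppy, bay

Level-order visits nodes level by level from the root, left to right within each level.
Level 0: ash
Level 1: teak, iris
Level 2: plum
Level 3: cedar, ivy
Level 4: poppy, bay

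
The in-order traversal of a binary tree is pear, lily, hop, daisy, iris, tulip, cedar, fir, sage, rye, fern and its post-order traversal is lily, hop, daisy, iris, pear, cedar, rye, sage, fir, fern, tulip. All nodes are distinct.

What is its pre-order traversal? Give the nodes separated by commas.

The last element of post-order is the root; it splits in-order into left and right subtrees.
Root tulip: left subtree has 5 nodes {pear, lily, hop, daisy, iris}, right has 5 {cedar, fir, sage, rye, fern}.
  Root pear: left subtree has 0 nodes { }, right has 4 {lily, hop, daisy, iris}.
    Root iris: left subtree has 3 nodes {lily, hop, daisy}, right has 0 { }.
      Root daisy: left subtree has 2 nodes {lily, hop}, right has 0 { }.
        Root hop: left subtree has 1 node {lily}, right has 0 { }.
  Root fern: left subtree has 4 nodes {cedar, fir, sage, rye}, right has 0 { }.
    Root fir: left subtree has 1 node {cedar}, right has 2 {sage, rye}.
      Root sage: left subtree has 0 nodes { }, right has 1 {rye}.

tulip, pear, iris, daisy, hop, lily, fern, fir, cedar, sage, rye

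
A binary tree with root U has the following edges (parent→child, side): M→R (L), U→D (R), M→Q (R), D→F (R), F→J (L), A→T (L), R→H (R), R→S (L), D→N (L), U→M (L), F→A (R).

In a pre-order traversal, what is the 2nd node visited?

M

Pre-order visits the node, then its left subtree, then its right subtree.
Visit U.
At U: go left to M.
  Visit M.
  At M: go left to R.
    Visit R.
    At R: go left to S.
      S is a leaf — visit S.
    At R: go right to H.
      H is a leaf — visit H.
  At M: go right to Q.
    Q is a leaf — visit Q.
At U: go right to D.
  Visit D.
  At D: go left to N.
    N is a leaf — visit N.
  At D: go right to F.
    Visit F.
    At F: go left to J.
      J is a leaf — visit J.
    At F: go right to A.
      Visit A.
      At A: go left to T.
        T is a leaf — visit T.
      At A: no right child.
Full pre-order sequence: U, M, R, S, H, Q, D, N, F, J, A, T.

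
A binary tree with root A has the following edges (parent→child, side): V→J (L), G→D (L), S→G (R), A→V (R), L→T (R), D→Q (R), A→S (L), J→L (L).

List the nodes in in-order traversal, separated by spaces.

In-order visits the left subtree, then the node, then the right subtree.
At A: go left to S.
  At S: no left child.
  Visit S.
  At S: go right to G.
    At G: go left to D.
      At D: no left child.
      Visit D.
      At D: go right to Q.
        Q is a leaf — visit Q.
    Visit G.
    At G: no right child.
Visit A.
At A: go right to V.
  At V: go left to J.
    At J: go left to L.
      At L: no left child.
      Visit L.
      At L: go right to T.
        T is a leaf — visit T.
    Visit J.
    At J: no right child.
  Visit V.
  At V: no right child.

S D Q G A L T J V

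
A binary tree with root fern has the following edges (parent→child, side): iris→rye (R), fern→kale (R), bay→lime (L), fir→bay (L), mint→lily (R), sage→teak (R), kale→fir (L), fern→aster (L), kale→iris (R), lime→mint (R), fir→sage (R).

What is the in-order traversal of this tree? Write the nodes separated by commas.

In-order visits the left subtree, then the node, then the right subtree.
At fern: go left to aster.
  aster is a leaf — visit aster.
Visit fern.
At fern: go right to kale.
  At kale: go left to fir.
    At fir: go left to bay.
      At bay: go left to lime.
        At lime: no left child.
        Visit lime.
        At lime: go right to mint.
          At mint: no left child.
          Visit mint.
          At mint: go right to lily.
            lily is a leaf — visit lily.
      Visit bay.
      At bay: no right child.
    Visit fir.
    At fir: go right to sage.
      At sage: no left child.
      Visit sage.
      At sage: go right to teak.
        teak is a leaf — visit teak.
  Visit kale.
  At kale: go right to iris.
    At iris: no left child.
    Visit iris.
    At iris: go right to rye.
      rye is a leaf — visit rye.

aster, fern, lime, mint, lily, bay, fir, sage, teak, kale, iris, rye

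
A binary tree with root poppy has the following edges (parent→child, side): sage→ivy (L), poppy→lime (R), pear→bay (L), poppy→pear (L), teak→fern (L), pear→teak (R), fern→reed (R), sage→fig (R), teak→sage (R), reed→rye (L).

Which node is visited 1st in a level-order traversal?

poppy

Level-order visits nodes level by level from the root, left to right within each level.
Level 0: poppy
Level 1: pear, lime
Level 2: bay, teak
Level 3: fern, sage
Level 4: reed, ivy, fig
Level 5: rye
Full level-order sequence: poppy, pear, lime, bay, teak, fern, sage, reed, ivy, fig, rye.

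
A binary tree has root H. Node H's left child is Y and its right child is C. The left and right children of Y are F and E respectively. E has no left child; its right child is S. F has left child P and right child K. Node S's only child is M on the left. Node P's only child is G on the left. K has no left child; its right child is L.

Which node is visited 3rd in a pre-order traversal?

Pre-order visits the node, then its left subtree, then its right subtree.
Visit H.
At H: go left to Y.
  Visit Y.
  At Y: go left to F.
    Visit F.
    At F: go left to P.
      Visit P.
      At P: go left to G.
        G is a leaf — visit G.
      At P: no right child.
    At F: go right to K.
      Visit K.
      At K: no left child.
      At K: go right to L.
        L is a leaf — visit L.
  At Y: go right to E.
    Visit E.
    At E: no left child.
    At E: go right to S.
      Visit S.
      At S: go left to M.
        M is a leaf — visit M.
      At S: no right child.
At H: go right to C.
  C is a leaf — visit C.
Full pre-order sequence: H, Y, F, P, G, K, L, E, S, M, C.

F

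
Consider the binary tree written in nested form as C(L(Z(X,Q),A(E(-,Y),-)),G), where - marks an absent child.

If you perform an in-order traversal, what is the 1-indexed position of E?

In-order visits the left subtree, then the node, then the right subtree.
At C: go left to L.
  At L: go left to Z.
    At Z: go left to X.
      X is a leaf — visit X.
    Visit Z.
    At Z: go right to Q.
      Q is a leaf — visit Q.
  Visit L.
  At L: go right to A.
    At A: go left to E.
      At E: no left child.
      Visit E.
      At E: go right to Y.
        Y is a leaf — visit Y.
    Visit A.
    At A: no right child.
Visit C.
At C: go right to G.
  G is a leaf — visit G.
Full in-order sequence: X, Z, Q, L, E, Y, A, C, G.

5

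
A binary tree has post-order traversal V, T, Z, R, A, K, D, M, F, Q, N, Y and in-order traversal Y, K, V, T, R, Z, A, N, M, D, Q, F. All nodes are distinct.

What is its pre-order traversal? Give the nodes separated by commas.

The last element of post-order is the root; it splits in-order into left and right subtrees.
Root Y: left subtree has 0 nodes { }, right has 11 {K, V, T, R, Z, A, N, M, D, Q, F}.
  Root N: left subtree has 6 nodes {K, V, T, R, Z, A}, right has 4 {M, D, Q, F}.
    Root K: left subtree has 0 nodes { }, right has 5 {V, T, R, Z, A}.
      Root A: left subtree has 4 nodes {V, T, R, Z}, right has 0 { }.
        Root R: left subtree has 2 nodes {V, T}, right has 1 {Z}.
          Root T: left subtree has 1 node {V}, right has 0 { }.
    Root Q: left subtree has 2 nodes {M, D}, right has 1 {F}.
      Root M: left subtree has 0 nodes { }, right has 1 {D}.

Y, N, K, A, R, T, V, Z, Q, M, D, F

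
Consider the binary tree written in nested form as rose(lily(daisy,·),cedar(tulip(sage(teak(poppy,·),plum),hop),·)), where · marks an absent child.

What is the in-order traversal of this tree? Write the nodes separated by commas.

daisy, lily, rose, poppy, teak, sage, plum, tulip, hop, cedar

In-order visits the left subtree, then the node, then the right subtree.
At rose: go left to lily.
  At lily: go left to daisy.
    daisy is a leaf — visit daisy.
  Visit lily.
  At lily: no right child.
Visit rose.
At rose: go right to cedar.
  At cedar: go left to tulip.
    At tulip: go left to sage.
      At sage: go left to teak.
        At teak: go left to poppy.
          poppy is a leaf — visit poppy.
        Visit teak.
        At teak: no right child.
      Visit sage.
      At sage: go right to plum.
        plum is a leaf — visit plum.
    Visit tulip.
    At tulip: go right to hop.
      hop is a leaf — visit hop.
  Visit cedar.
  At cedar: no right child.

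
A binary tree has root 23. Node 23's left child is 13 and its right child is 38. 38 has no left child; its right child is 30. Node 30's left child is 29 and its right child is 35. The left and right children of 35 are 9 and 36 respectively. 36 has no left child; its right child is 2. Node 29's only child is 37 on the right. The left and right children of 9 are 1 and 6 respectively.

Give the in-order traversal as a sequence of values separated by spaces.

13 23 38 29 37 30 1 9 6 35 36 2

In-order visits the left subtree, then the node, then the right subtree.
At 23: go left to 13.
  13 is a leaf — visit 13.
Visit 23.
At 23: go right to 38.
  At 38: no left child.
  Visit 38.
  At 38: go right to 30.
    At 30: go left to 29.
      At 29: no left child.
      Visit 29.
      At 29: go right to 37.
        37 is a leaf — visit 37.
    Visit 30.
    At 30: go right to 35.
      At 35: go left to 9.
        At 9: go left to 1.
          1 is a leaf — visit 1.
        Visit 9.
        At 9: go right to 6.
          6 is a leaf — visit 6.
      Visit 35.
      At 35: go right to 36.
        At 36: no left child.
        Visit 36.
        At 36: go right to 2.
          2 is a leaf — visit 2.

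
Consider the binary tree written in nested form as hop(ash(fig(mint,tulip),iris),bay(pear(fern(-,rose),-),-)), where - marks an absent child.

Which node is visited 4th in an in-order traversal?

In-order visits the left subtree, then the node, then the right subtree.
At hop: go left to ash.
  At ash: go left to fig.
    At fig: go left to mint.
      mint is a leaf — visit mint.
    Visit fig.
    At fig: go right to tulip.
      tulip is a leaf — visit tulip.
  Visit ash.
  At ash: go right to iris.
    iris is a leaf — visit iris.
Visit hop.
At hop: go right to bay.
  At bay: go left to pear.
    At pear: go left to fern.
      At fern: no left child.
      Visit fern.
      At fern: go right to rose.
        rose is a leaf — visit rose.
    Visit pear.
    At pear: no right child.
  Visit bay.
  At bay: no right child.
Full in-order sequence: mint, fig, tulip, ash, iris, hop, fern, rose, pear, bay.

ash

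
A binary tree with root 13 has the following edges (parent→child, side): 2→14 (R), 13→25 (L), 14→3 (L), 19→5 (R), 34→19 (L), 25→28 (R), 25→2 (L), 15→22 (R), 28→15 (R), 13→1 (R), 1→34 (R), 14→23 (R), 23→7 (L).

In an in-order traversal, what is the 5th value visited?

In-order visits the left subtree, then the node, then the right subtree.
At 13: go left to 25.
  At 25: go left to 2.
    At 2: no left child.
    Visit 2.
    At 2: go right to 14.
      At 14: go left to 3.
        3 is a leaf — visit 3.
      Visit 14.
      At 14: go right to 23.
        At 23: go left to 7.
          7 is a leaf — visit 7.
        Visit 23.
        At 23: no right child.
  Visit 25.
  At 25: go right to 28.
    At 28: no left child.
    Visit 28.
    At 28: go right to 15.
      At 15: no left child.
      Visit 15.
      At 15: go right to 22.
        22 is a leaf — visit 22.
Visit 13.
At 13: go right to 1.
  At 1: no left child.
  Visit 1.
  At 1: go right to 34.
    At 34: go left to 19.
      At 19: no left child.
      Visit 19.
      At 19: go right to 5.
        5 is a leaf — visit 5.
    Visit 34.
    At 34: no right child.
Full in-order sequence: 2, 3, 14, 7, 23, 25, 28, 15, 22, 13, 1, 19, 5, 34.

23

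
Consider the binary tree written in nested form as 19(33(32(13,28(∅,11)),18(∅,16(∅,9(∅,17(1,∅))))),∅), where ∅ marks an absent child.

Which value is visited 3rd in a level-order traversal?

32

Level-order visits nodes level by level from the root, left to right within each level.
Level 0: 19
Level 1: 33
Level 2: 32, 18
Level 3: 13, 28, 16
Level 4: 11, 9
Level 5: 17
Level 6: 1
Full level-order sequence: 19, 33, 32, 18, 13, 28, 16, 11, 9, 17, 1.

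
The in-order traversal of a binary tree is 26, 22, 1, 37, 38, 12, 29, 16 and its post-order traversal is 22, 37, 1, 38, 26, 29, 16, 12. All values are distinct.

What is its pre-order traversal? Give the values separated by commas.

The last element of post-order is the root; it splits in-order into left and right subtrees.
Root 12: left subtree has 5 nodes {26, 22, 1, 37, 38}, right has 2 {29, 16}.
  Root 26: left subtree has 0 nodes { }, right has 4 {22, 1, 37, 38}.
    Root 38: left subtree has 3 nodes {22, 1, 37}, right has 0 { }.
      Root 1: left subtree has 1 node {22}, right has 1 {37}.
  Root 16: left subtree has 1 node {29}, right has 0 { }.

12, 26, 38, 1, 22, 37, 16, 29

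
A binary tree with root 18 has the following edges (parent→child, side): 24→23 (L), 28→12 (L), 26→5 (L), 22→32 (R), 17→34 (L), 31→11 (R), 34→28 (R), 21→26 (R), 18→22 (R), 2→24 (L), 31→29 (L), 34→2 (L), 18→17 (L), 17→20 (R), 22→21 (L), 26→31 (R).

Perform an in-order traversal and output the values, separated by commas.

23, 24, 2, 34, 12, 28, 17, 20, 18, 21, 5, 26, 29, 31, 11, 22, 32

In-order visits the left subtree, then the node, then the right subtree.
At 18: go left to 17.
  At 17: go left to 34.
    At 34: go left to 2.
      At 2: go left to 24.
        At 24: go left to 23.
          23 is a leaf — visit 23.
        Visit 24.
        At 24: no right child.
      Visit 2.
      At 2: no right child.
    Visit 34.
    At 34: go right to 28.
      At 28: go left to 12.
        12 is a leaf — visit 12.
      Visit 28.
      At 28: no right child.
  Visit 17.
  At 17: go right to 20.
    20 is a leaf — visit 20.
Visit 18.
At 18: go right to 22.
  At 22: go left to 21.
    At 21: no left child.
    Visit 21.
    At 21: go right to 26.
      At 26: go left to 5.
        5 is a leaf — visit 5.
      Visit 26.
      At 26: go right to 31.
        At 31: go left to 29.
          29 is a leaf — visit 29.
        Visit 31.
        At 31: go right to 11.
          11 is a leaf — visit 11.
  Visit 22.
  At 22: go right to 32.
    32 is a leaf — visit 32.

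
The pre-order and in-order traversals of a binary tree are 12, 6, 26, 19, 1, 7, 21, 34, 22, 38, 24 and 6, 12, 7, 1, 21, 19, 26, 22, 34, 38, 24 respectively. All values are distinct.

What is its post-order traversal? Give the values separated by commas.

6, 7, 21, 1, 19, 22, 24, 38, 34, 26, 12

The first element of pre-order is the root; it splits in-order into left and right subtrees.
Root 12: left subtree has 1 node {6}, right has 9 {7, 1, 21, 19, 26, 22, 34, 38, 24}.
  Root 26: left subtree has 4 nodes {7, 1, 21, 19}, right has 4 {22, 34, 38, 24}.
    Root 19: left subtree has 3 nodes {7, 1, 21}, right has 0 { }.
      Root 1: left subtree has 1 node {7}, right has 1 {21}.
    Root 34: left subtree has 1 node {22}, right has 2 {38, 24}.
      Root 38: left subtree has 0 nodes { }, right has 1 {24}.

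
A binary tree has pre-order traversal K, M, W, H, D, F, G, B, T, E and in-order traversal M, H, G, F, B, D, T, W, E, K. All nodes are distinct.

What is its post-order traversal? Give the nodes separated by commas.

The first element of pre-order is the root; it splits in-order into left and right subtrees.
Root K: left subtree has 9 nodes {M, H, G, F, B, D, T, W, E}, right has 0 { }.
  Root M: left subtree has 0 nodes { }, right has 8 {H, G, F, B, D, T, W, E}.
    Root W: left subtree has 6 nodes {H, G, F, B, D, T}, right has 1 {E}.
      Root H: left subtree has 0 nodes { }, right has 5 {G, F, B, D, T}.
        Root D: left subtree has 3 nodes {G, F, B}, right has 1 {T}.
          Root F: left subtree has 1 node {G}, right has 1 {B}.

G, B, F, T, D, H, E, W, M, K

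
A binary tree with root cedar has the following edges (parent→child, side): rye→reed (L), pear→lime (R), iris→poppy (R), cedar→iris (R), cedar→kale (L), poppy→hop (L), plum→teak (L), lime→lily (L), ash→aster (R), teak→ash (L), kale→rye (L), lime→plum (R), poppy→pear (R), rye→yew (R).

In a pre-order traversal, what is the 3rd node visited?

rye

Pre-order visits the node, then its left subtree, then its right subtree.
Visit cedar.
At cedar: go left to kale.
  Visit kale.
  At kale: go left to rye.
    Visit rye.
    At rye: go left to reed.
      reed is a leaf — visit reed.
    At rye: go right to yew.
      yew is a leaf — visit yew.
  At kale: no right child.
At cedar: go right to iris.
  Visit iris.
  At iris: no left child.
  At iris: go right to poppy.
    Visit poppy.
    At poppy: go left to hop.
      hop is a leaf — visit hop.
    At poppy: go right to pear.
      Visit pear.
      At pear: no left child.
      At pear: go right to lime.
        Visit lime.
        At lime: go left to lily.
          lily is a leaf — visit lily.
        At lime: go right to plum.
          Visit plum.
          At plum: go left to teak.
            Visit teak.
            At teak: go left to ash.
              Visit ash.
              At ash: no left child.
              At ash: go right to aster.
                aster is a leaf — visit aster.
            At teak: no right child.
          At plum: no right child.
Full pre-order sequence: cedar, kale, rye, reed, yew, iris, poppy, hop, pear, lime, lily, plum, teak, ash, aster.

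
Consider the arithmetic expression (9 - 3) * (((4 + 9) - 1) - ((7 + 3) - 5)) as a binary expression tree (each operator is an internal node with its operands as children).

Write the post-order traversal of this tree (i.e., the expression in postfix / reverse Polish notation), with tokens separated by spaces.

9 3 - 4 9 + 1 - 7 3 + 5 - - *

Post-order on an expression tree gives postfix notation: for each operator, emit left operand, right operand, then the operator.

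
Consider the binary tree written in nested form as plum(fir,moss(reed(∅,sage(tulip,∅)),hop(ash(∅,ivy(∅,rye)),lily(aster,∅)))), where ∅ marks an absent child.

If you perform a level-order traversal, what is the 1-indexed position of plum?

Level-order visits nodes level by level from the root, left to right within each level.
Level 0: plum
Level 1: fir, moss
Level 2: reed, hop
Level 3: sage, ash, lily
Level 4: tulip, ivy, aster
Level 5: rye
Full level-order sequence: plum, fir, moss, reed, hop, sage, ash, lily, tulip, ivy, aster, rye.

1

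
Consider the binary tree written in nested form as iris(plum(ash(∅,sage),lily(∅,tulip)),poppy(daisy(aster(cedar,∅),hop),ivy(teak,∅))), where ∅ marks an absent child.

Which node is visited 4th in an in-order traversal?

lily

In-order visits the left subtree, then the node, then the right subtree.
At iris: go left to plum.
  At plum: go left to ash.
    At ash: no left child.
    Visit ash.
    At ash: go right to sage.
      sage is a leaf — visit sage.
  Visit plum.
  At plum: go right to lily.
    At lily: no left child.
    Visit lily.
    At lily: go right to tulip.
      tulip is a leaf — visit tulip.
Visit iris.
At iris: go right to poppy.
  At poppy: go left to daisy.
    At daisy: go left to aster.
      At aster: go left to cedar.
        cedar is a leaf — visit cedar.
      Visit aster.
      At aster: no right child.
    Visit daisy.
    At daisy: go right to hop.
      hop is a leaf — visit hop.
  Visit poppy.
  At poppy: go right to ivy.
    At ivy: go left to teak.
      teak is a leaf — visit teak.
    Visit ivy.
    At ivy: no right child.
Full in-order sequence: ash, sage, plum, lily, tulip, iris, cedar, aster, daisy, hop, poppy, teak, ivy.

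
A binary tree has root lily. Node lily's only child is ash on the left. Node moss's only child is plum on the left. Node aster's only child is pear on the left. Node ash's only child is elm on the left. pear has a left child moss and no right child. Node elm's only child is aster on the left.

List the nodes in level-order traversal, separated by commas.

Level-order visits nodes level by level from the root, left to right within each level.
Level 0: lily
Level 1: ash
Level 2: elm
Level 3: aster
Level 4: pear
Level 5: moss
Level 6: plum

lily, ash, elm, aster, pear, moss, plum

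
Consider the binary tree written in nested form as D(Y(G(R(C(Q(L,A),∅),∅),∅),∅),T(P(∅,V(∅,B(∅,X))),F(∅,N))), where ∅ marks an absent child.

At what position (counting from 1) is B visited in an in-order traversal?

In-order visits the left subtree, then the node, then the right subtree.
At D: go left to Y.
  At Y: go left to G.
    At G: go left to R.
      At R: go left to C.
        At C: go left to Q.
          At Q: go left to L.
            L is a leaf — visit L.
          Visit Q.
          At Q: go right to A.
            A is a leaf — visit A.
        Visit C.
        At C: no right child.
      Visit R.
      At R: no right child.
    Visit G.
    At G: no right child.
  Visit Y.
  At Y: no right child.
Visit D.
At D: go right to T.
  At T: go left to P.
    At P: no left child.
    Visit P.
    At P: go right to V.
      At V: no left child.
      Visit V.
      At V: go right to B.
        At B: no left child.
        Visit B.
        At B: go right to X.
          X is a leaf — visit X.
  Visit T.
  At T: go right to F.
    At F: no left child.
    Visit F.
    At F: go right to N.
      N is a leaf — visit N.
Full in-order sequence: L, Q, A, C, R, G, Y, D, P, V, B, X, T, F, N.

11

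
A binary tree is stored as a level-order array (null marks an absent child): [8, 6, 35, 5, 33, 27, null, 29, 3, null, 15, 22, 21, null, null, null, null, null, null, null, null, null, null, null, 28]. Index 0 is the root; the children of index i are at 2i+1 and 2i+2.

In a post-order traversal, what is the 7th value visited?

Post-order visits the left subtree, then the right subtree, then the node.
At 8: go left to 6.
  At 6: go left to 5.
    At 5: go left to 29.
      29 is a leaf — visit 29.
    At 5: go right to 3.
      3 is a leaf — visit 3.
    Visit 5.
  At 6: go right to 33.
    At 33: no left child.
    At 33: go right to 15.
      15 is a leaf — visit 15.
    Visit 33.
  Visit 6.
At 8: go right to 35.
  At 35: go left to 27.
    At 27: go left to 22.
      At 22: no left child.
      At 22: go right to 28.
        28 is a leaf — visit 28.
      Visit 22.
    At 27: go right to 21.
      21 is a leaf — visit 21.
    Visit 27.
  At 35: no right child.
  Visit 35.
Visit 8.
Full post-order sequence: 29, 3, 5, 15, 33, 6, 28, 22, 21, 27, 35, 8.

28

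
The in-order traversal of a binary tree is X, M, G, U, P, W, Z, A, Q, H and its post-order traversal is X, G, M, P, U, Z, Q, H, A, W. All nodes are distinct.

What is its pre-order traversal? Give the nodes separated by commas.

W, U, M, X, G, P, A, Z, H, Q

The last element of post-order is the root; it splits in-order into left and right subtrees.
Root W: left subtree has 5 nodes {X, M, G, U, P}, right has 4 {Z, A, Q, H}.
  Root U: left subtree has 3 nodes {X, M, G}, right has 1 {P}.
    Root M: left subtree has 1 node {X}, right has 1 {G}.
  Root A: left subtree has 1 node {Z}, right has 2 {Q, H}.
    Root H: left subtree has 1 node {Q}, right has 0 { }.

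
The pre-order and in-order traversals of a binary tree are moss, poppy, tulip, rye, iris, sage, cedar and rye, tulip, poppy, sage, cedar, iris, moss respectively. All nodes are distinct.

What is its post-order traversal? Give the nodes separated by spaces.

The first element of pre-order is the root; it splits in-order into left and right subtrees.
Root moss: left subtree has 6 nodes {rye, tulip, poppy, sage, cedar, iris}, right has 0 { }.
  Root poppy: left subtree has 2 nodes {rye, tulip}, right has 3 {sage, cedar, iris}.
    Root tulip: left subtree has 1 node {rye}, right has 0 { }.
    Root iris: left subtree has 2 nodes {sage, cedar}, right has 0 { }.
      Root sage: left subtree has 0 nodes { }, right has 1 {cedar}.

rye tulip cedar sage iris poppy moss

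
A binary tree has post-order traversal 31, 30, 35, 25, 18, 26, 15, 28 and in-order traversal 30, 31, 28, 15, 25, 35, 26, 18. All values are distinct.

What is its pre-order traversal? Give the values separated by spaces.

28 30 31 15 26 25 35 18

The last element of post-order is the root; it splits in-order into left and right subtrees.
Root 28: left subtree has 2 nodes {30, 31}, right has 5 {15, 25, 35, 26, 18}.
  Root 30: left subtree has 0 nodes { }, right has 1 {31}.
  Root 15: left subtree has 0 nodes { }, right has 4 {25, 35, 26, 18}.
    Root 26: left subtree has 2 nodes {25, 35}, right has 1 {18}.
      Root 25: left subtree has 0 nodes { }, right has 1 {35}.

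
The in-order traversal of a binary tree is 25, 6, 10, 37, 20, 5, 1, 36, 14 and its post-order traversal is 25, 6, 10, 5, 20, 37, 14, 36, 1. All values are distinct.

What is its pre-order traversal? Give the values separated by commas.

The last element of post-order is the root; it splits in-order into left and right subtrees.
Root 1: left subtree has 6 nodes {25, 6, 10, 37, 20, 5}, right has 2 {36, 14}.
  Root 37: left subtree has 3 nodes {25, 6, 10}, right has 2 {20, 5}.
    Root 10: left subtree has 2 nodes {25, 6}, right has 0 { }.
      Root 6: left subtree has 1 node {25}, right has 0 { }.
    Root 20: left subtree has 0 nodes { }, right has 1 {5}.
  Root 36: left subtree has 0 nodes { }, right has 1 {14}.

1, 37, 10, 6, 25, 20, 5, 36, 14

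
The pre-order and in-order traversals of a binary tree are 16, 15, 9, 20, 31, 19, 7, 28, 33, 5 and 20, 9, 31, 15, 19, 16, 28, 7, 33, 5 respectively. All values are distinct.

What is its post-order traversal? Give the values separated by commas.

20, 31, 9, 19, 15, 28, 5, 33, 7, 16

The first element of pre-order is the root; it splits in-order into left and right subtrees.
Root 16: left subtree has 5 nodes {20, 9, 31, 15, 19}, right has 4 {28, 7, 33, 5}.
  Root 15: left subtree has 3 nodes {20, 9, 31}, right has 1 {19}.
    Root 9: left subtree has 1 node {20}, right has 1 {31}.
  Root 7: left subtree has 1 node {28}, right has 2 {33, 5}.
    Root 33: left subtree has 0 nodes { }, right has 1 {5}.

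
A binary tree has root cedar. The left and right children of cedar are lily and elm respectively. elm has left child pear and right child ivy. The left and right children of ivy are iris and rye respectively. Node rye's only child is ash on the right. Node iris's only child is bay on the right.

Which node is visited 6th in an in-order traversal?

bay

In-order visits the left subtree, then the node, then the right subtree.
At cedar: go left to lily.
  lily is a leaf — visit lily.
Visit cedar.
At cedar: go right to elm.
  At elm: go left to pear.
    pear is a leaf — visit pear.
  Visit elm.
  At elm: go right to ivy.
    At ivy: go left to iris.
      At iris: no left child.
      Visit iris.
      At iris: go right to bay.
        bay is a leaf — visit bay.
    Visit ivy.
    At ivy: go right to rye.
      At rye: no left child.
      Visit rye.
      At rye: go right to ash.
        ash is a leaf — visit ash.
Full in-order sequence: lily, cedar, pear, elm, iris, bay, ivy, rye, ash.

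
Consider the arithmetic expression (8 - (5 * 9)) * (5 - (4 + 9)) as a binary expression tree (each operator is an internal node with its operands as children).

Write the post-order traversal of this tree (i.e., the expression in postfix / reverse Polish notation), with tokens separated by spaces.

8 5 9 * - 5 4 9 + - *

Post-order on an expression tree gives postfix notation: for each operator, emit left operand, right operand, then the operator.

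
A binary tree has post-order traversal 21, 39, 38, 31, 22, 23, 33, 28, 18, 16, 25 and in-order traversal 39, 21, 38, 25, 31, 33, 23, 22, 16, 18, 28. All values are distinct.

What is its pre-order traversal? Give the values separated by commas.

25, 38, 39, 21, 16, 33, 31, 23, 22, 18, 28

The last element of post-order is the root; it splits in-order into left and right subtrees.
Root 25: left subtree has 3 nodes {39, 21, 38}, right has 7 {31, 33, 23, 22, 16, 18, 28}.
  Root 38: left subtree has 2 nodes {39, 21}, right has 0 { }.
    Root 39: left subtree has 0 nodes { }, right has 1 {21}.
  Root 16: left subtree has 4 nodes {31, 33, 23, 22}, right has 2 {18, 28}.
    Root 33: left subtree has 1 node {31}, right has 2 {23, 22}.
      Root 23: left subtree has 0 nodes { }, right has 1 {22}.
    Root 18: left subtree has 0 nodes { }, right has 1 {28}.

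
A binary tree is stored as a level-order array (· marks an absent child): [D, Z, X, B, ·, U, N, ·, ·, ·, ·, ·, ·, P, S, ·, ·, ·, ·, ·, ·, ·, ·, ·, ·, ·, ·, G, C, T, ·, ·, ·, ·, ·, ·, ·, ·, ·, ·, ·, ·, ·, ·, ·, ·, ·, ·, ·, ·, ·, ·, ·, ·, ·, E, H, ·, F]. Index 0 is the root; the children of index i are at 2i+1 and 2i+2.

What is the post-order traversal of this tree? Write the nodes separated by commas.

Post-order visits the left subtree, then the right subtree, then the node.
At D: go left to Z.
  At Z: go left to B.
    B is a leaf — visit B.
  At Z: no right child.
  Visit Z.
At D: go right to X.
  At X: go left to U.
    U is a leaf — visit U.
  At X: go right to N.
    At N: go left to P.
      At P: go left to G.
        At G: go left to E.
          E is a leaf — visit E.
        At G: go right to H.
          H is a leaf — visit H.
        Visit G.
      At P: go right to C.
        At C: no left child.
        At C: go right to F.
          F is a leaf — visit F.
        Visit C.
      Visit P.
    At N: go right to S.
      At S: go left to T.
        T is a leaf — visit T.
      At S: no right child.
      Visit S.
    Visit N.
  Visit X.
Visit D.

B, Z, U, E, H, G, F, C, P, T, S, N, X, D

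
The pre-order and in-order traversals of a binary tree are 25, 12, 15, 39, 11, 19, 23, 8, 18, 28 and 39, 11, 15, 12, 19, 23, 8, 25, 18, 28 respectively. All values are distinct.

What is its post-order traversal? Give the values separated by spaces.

The first element of pre-order is the root; it splits in-order into left and right subtrees.
Root 25: left subtree has 7 nodes {39, 11, 15, 12, 19, 23, 8}, right has 2 {18, 28}.
  Root 12: left subtree has 3 nodes {39, 11, 15}, right has 3 {19, 23, 8}.
    Root 15: left subtree has 2 nodes {39, 11}, right has 0 { }.
      Root 39: left subtree has 0 nodes { }, right has 1 {11}.
    Root 19: left subtree has 0 nodes { }, right has 2 {23, 8}.
      Root 23: left subtree has 0 nodes { }, right has 1 {8}.
  Root 18: left subtree has 0 nodes { }, right has 1 {28}.

11 39 15 8 23 19 12 28 18 25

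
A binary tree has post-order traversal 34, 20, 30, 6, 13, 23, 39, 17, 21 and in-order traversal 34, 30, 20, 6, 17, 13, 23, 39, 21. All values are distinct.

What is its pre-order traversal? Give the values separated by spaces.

The last element of post-order is the root; it splits in-order into left and right subtrees.
Root 21: left subtree has 8 nodes {34, 30, 20, 6, 17, 13, 23, 39}, right has 0 { }.
  Root 17: left subtree has 4 nodes {34, 30, 20, 6}, right has 3 {13, 23, 39}.
    Root 6: left subtree has 3 nodes {34, 30, 20}, right has 0 { }.
      Root 30: left subtree has 1 node {34}, right has 1 {20}.
    Root 39: left subtree has 2 nodes {13, 23}, right has 0 { }.
      Root 23: left subtree has 1 node {13}, right has 0 { }.

21 17 6 30 34 20 39 23 13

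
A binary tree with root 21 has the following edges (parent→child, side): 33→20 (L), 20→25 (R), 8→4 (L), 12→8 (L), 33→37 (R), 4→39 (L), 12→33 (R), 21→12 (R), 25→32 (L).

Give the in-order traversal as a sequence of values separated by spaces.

21 39 4 8 12 20 32 25 33 37

In-order visits the left subtree, then the node, then the right subtree.
At 21: no left child.
Visit 21.
At 21: go right to 12.
  At 12: go left to 8.
    At 8: go left to 4.
      At 4: go left to 39.
        39 is a leaf — visit 39.
      Visit 4.
      At 4: no right child.
    Visit 8.
    At 8: no right child.
  Visit 12.
  At 12: go right to 33.
    At 33: go left to 20.
      At 20: no left child.
      Visit 20.
      At 20: go right to 25.
        At 25: go left to 32.
          32 is a leaf — visit 32.
        Visit 25.
        At 25: no right child.
    Visit 33.
    At 33: go right to 37.
      37 is a leaf — visit 37.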